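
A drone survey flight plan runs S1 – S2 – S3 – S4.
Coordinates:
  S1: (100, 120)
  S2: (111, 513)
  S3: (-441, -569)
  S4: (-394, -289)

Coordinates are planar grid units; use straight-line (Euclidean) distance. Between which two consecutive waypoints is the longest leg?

Leg distances:
S1→S2: 393.2
S2→S3: 1214.7
S3→S4: 283.9
The longest leg is S2–S3 at 1214.7.

S2–S3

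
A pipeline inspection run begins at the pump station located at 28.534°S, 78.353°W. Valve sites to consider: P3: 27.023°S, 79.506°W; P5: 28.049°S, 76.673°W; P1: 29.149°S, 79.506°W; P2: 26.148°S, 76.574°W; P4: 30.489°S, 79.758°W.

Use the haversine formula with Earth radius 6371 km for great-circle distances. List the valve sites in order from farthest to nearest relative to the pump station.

P2, P4, P3, P5, P1

Distance from the pump station at 28.534°S, 78.353°W to each:
P2 26.148°S, 76.574°W: 318.2 km
P4 30.489°S, 79.758°W: 256.4 km
P3 27.023°S, 79.506°W: 202.7 km
P5 28.049°S, 76.673°W: 173.1 km
P1 29.149°S, 79.506°W: 131.5 km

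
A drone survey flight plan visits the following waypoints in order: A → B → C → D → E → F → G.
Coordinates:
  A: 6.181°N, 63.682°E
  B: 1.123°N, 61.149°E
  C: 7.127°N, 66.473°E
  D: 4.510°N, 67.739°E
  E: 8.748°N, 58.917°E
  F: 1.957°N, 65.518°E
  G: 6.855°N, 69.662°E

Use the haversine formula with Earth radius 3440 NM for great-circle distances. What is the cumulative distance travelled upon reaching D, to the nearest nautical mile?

995 NM

Leg distances:
A→B: 339.5 NM  (cumulative 339.5 NM)
B→C: 481.1 NM  (cumulative 820.6 NM)
C→D: 174.4 NM  (cumulative 995.0 NM)
Cumulative distance at D ≈ 995 NM.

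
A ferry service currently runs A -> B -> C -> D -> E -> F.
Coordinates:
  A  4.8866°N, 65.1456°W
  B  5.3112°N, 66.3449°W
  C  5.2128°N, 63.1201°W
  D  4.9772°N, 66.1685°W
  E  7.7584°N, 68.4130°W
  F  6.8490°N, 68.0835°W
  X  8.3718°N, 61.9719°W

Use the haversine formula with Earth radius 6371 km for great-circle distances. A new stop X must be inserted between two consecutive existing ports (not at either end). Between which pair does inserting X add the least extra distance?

between B and C

Added distance for inserting X between each consecutive pair:
A–B: 972.2 km
B–C: 606.8 km
C–D: 632.5 km
D–E: 913.7 km
E–F: 1299.5 km
Smallest added distance is 606.8 km, inserting between B and C.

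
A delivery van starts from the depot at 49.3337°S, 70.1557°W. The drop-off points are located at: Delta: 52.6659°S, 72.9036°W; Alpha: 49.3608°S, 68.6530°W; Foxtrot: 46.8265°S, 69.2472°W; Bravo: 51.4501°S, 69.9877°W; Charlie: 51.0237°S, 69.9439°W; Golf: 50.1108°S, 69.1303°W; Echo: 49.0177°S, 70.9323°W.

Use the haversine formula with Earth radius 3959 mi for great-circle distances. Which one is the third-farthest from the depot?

Distance to each, sorted:
Delta: 259.4 mi
Foxtrot: 178.2 mi
Bravo: 146.4 mi
Charlie: 117.2 mi
Golf: 70.6 mi
Alpha: 67.7 mi
Echo: 41.3 mi
The third-farthest is Bravo at 146.4 mi.

Bravo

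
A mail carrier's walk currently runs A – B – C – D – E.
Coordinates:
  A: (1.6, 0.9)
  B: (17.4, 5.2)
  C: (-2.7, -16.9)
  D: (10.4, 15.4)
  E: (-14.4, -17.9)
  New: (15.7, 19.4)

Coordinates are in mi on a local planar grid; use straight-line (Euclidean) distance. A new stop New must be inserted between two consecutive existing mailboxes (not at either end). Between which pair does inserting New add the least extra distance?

between C and D

Added distance for inserting New between each consecutive pair:
A–B: 21.2 mi
B–C: 25.1 mi
C–D: 12.5 mi
D–E: 13.0 mi
Smallest added distance is 12.5 mi, inserting between C and D.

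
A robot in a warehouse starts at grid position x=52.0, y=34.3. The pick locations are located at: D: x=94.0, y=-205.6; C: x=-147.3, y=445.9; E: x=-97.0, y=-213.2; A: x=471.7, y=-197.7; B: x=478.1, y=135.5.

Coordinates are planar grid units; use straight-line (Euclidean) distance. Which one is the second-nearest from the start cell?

E

Distances from the start cell (x=52.0, y=34.3):
D: 243.5
E: 288.9
B: 438.0
C: 457.3
A: 479.6
The second-nearest is E at 288.9.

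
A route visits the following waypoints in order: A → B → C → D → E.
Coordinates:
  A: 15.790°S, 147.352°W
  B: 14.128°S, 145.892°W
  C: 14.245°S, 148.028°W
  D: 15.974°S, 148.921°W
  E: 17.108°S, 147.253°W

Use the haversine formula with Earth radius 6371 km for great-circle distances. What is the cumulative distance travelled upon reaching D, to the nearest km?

Leg distances:
A→B: 242.4 km  (cumulative 242.4 km)
B→C: 230.6 km  (cumulative 473.0 km)
C→D: 214.8 km  (cumulative 687.8 km)
Cumulative distance at D ≈ 688 km.

688 km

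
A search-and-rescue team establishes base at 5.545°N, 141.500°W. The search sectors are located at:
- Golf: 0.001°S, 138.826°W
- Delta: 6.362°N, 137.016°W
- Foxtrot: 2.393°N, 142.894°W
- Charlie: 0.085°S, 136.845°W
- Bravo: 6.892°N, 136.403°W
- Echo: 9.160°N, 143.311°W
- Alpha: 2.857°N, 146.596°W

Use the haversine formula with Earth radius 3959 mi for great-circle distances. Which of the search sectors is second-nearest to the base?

Echo

Distance to each, sorted:
Foxtrot: 238.0 mi
Echo: 278.9 mi
Delta: 313.3 mi
Bravo: 362.3 mi
Alpha: 397.2 mi
Golf: 425.3 mi
Charlie: 504.5 mi
The second-nearest is Echo at 278.9 mi.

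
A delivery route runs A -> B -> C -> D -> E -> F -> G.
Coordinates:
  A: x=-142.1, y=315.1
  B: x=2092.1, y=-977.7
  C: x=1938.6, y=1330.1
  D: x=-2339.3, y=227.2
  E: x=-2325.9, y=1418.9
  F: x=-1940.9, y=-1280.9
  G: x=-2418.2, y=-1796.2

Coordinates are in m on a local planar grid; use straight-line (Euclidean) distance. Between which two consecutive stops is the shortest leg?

F–G

Leg distances:
A→B: 2581.3 m
B→C: 2312.9 m
C→D: 4417.8 m
D→E: 1191.8 m
E→F: 2727.1 m
F→G: 702.4 m
The shortest leg is F–G at 702.4 m.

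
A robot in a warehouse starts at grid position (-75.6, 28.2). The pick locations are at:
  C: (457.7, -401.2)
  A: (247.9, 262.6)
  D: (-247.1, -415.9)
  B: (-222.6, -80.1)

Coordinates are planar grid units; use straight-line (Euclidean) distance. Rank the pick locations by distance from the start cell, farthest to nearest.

C, D, A, B

Distance from the start cell at (-75.6, 28.2) to each:
C (457.7, -401.2): 684.7
D (-247.1, -415.9): 476.1
A (247.9, 262.6): 399.5
B (-222.6, -80.1): 182.6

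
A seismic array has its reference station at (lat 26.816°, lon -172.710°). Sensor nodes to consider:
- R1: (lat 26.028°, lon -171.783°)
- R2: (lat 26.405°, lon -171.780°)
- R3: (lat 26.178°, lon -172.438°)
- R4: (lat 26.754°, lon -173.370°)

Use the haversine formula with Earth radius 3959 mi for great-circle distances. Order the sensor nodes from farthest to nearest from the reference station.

R1, R2, R3, R4

Distances from the reference station:
R1 (lat 26.028°, lon -171.783°): 79.1 mi
R2 (lat 26.405°, lon -171.780°): 64.1 mi
R3 (lat 26.178°, lon -172.438°): 47.2 mi
R4 (lat 26.754°, lon -173.370°): 40.9 mi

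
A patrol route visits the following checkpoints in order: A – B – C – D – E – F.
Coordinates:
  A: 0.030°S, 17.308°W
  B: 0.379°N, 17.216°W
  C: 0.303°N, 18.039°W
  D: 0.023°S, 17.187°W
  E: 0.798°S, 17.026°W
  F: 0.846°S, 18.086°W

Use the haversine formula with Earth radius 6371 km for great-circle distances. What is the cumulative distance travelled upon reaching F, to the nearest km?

Leg distances:
A→B: 46.6 km  (cumulative 46.6 km)
B→C: 91.9 km  (cumulative 138.5 km)
C→D: 101.4 km  (cumulative 240.0 km)
D→E: 88.0 km  (cumulative 328.0 km)
E→F: 118.0 km  (cumulative 445.9 km)
Cumulative distance at F ≈ 446 km.

446 km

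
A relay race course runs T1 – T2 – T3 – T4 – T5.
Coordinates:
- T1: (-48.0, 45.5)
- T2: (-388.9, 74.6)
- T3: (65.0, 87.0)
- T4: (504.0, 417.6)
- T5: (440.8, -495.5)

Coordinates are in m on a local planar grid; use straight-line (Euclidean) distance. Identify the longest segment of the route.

Leg distances:
T1→T2: 342.1 m
T2→T3: 454.1 m
T3→T4: 549.6 m
T4→T5: 915.3 m
The longest leg is T4–T5 at 915.3 m.

T4–T5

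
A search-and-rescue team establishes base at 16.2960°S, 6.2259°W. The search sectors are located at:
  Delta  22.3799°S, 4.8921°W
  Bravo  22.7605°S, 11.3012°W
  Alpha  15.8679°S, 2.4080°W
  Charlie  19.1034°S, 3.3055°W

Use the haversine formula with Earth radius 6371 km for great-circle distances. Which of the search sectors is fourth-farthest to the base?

Distances from the base (16.2960°S, 6.2259°W):
Bravo: 894.0 km
Delta: 690.8 km
Charlie: 439.5 km
Alpha: 410.7 km
The fourth-farthest is Alpha at 410.7 km.

Alpha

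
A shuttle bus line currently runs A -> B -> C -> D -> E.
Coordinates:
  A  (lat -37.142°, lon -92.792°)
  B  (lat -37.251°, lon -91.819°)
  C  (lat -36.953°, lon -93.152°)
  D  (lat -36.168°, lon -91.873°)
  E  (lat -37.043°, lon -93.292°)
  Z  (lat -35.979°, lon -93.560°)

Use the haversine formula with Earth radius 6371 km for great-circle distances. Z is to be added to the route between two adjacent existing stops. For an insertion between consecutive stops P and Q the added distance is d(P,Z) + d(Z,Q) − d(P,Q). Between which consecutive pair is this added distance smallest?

Added distance for inserting Z between each consecutive pair:
A–B: 269.5 km
B–C: 201.6 km
C–D: 123.6 km
D–E: 114.1 km
Smallest added distance is 114.1 km, inserting between D and E.

between D and E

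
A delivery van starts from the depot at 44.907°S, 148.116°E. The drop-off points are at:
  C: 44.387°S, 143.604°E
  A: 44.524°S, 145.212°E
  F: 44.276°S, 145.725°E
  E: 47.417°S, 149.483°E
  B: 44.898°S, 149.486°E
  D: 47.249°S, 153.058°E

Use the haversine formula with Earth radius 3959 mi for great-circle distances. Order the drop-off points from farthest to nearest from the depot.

D, C, E, A, F, B

Distances from the depot:
D 47.249°S, 153.058°E: 286.8 mi
C 44.387°S, 143.604°E: 224.7 mi
E 47.417°S, 149.483°E: 185.4 mi
A 44.524°S, 145.212°E: 145.0 mi
F 44.276°S, 145.725°E: 125.5 mi
B 44.898°S, 149.486°E: 67.1 mi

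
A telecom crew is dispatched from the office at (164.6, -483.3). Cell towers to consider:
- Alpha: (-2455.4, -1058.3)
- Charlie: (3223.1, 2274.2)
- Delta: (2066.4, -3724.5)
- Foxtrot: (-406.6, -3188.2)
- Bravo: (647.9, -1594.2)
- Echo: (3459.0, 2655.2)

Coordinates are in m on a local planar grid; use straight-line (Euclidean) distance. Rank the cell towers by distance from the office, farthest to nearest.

Echo, Charlie, Delta, Foxtrot, Alpha, Bravo

Computing each straight-line distance from (164.6, -483.3):
Echo (3459.0, 2655.2): 4550.1 m
Charlie (3223.1, 2274.2): 4118.0 m
Delta (2066.4, -3724.5): 3758.0 m
Foxtrot (-406.6, -3188.2): 2764.6 m
Alpha (-2455.4, -1058.3): 2682.4 m
Bravo (647.9, -1594.2): 1211.5 m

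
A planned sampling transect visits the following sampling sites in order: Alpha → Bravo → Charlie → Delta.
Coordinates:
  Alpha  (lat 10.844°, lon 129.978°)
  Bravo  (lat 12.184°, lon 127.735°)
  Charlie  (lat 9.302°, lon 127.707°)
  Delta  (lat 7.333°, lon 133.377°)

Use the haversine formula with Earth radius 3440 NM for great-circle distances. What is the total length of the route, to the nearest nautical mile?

Leg distances:
Alpha→Bravo: 154.5 NM  (cumulative 154.5 NM)
Bravo→Charlie: 173.0 NM  (cumulative 327.6 NM)
Charlie→Delta: 357.0 NM  (cumulative 684.6 NM)
Total route length ≈ 685 NM.

685 NM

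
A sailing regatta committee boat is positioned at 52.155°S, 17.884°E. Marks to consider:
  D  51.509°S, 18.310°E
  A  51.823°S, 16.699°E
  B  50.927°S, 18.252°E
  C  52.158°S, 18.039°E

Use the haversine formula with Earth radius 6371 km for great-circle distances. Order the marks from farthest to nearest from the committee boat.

Distances from the committee boat:
B 50.927°S, 18.252°E: 138.9 km
A 51.823°S, 16.699°E: 89.1 km
D 51.509°S, 18.310°E: 77.6 km
C 52.158°S, 18.039°E: 10.6 km

B, A, D, C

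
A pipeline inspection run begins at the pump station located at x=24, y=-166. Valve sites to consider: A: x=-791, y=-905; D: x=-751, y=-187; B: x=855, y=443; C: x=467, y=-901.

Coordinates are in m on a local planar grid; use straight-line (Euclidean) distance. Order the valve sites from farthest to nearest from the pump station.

Distance from the pump station at x=24, y=-166 to each:
A x=-791, y=-905: 1100.2 m
B x=855, y=443: 1030.3 m
C x=467, y=-901: 858.2 m
D x=-751, y=-187: 775.3 m

A, B, C, D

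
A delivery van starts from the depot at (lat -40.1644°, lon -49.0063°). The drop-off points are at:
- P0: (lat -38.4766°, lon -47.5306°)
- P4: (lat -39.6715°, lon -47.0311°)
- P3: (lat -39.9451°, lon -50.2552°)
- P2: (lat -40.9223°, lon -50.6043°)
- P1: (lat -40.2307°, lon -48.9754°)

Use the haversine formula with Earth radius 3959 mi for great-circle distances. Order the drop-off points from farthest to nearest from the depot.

P0, P4, P2, P3, P1

Distance from the depot at (lat -40.1644°, lon -49.0063°) to each:
P0 (lat -38.4766°, lon -47.5306°): 140.8 mi
P4 (lat -39.6715°, lon -47.0311°): 110.1 mi
P2 (lat -40.9223°, lon -50.6043°): 98.9 mi
P3 (lat -39.9451°, lon -50.2552°): 67.8 mi
P1 (lat -40.2307°, lon -48.9754°): 4.9 mi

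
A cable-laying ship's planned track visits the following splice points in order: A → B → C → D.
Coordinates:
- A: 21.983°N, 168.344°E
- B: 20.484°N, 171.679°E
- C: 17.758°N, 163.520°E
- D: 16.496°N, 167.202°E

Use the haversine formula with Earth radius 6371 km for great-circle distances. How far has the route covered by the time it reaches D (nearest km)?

Leg distances:
A→B: 383.7 km  (cumulative 383.7 km)
B→C: 909.0 km  (cumulative 1292.8 km)
C→D: 415.7 km  (cumulative 1708.4 km)
Cumulative distance at D ≈ 1708 km.

1708 km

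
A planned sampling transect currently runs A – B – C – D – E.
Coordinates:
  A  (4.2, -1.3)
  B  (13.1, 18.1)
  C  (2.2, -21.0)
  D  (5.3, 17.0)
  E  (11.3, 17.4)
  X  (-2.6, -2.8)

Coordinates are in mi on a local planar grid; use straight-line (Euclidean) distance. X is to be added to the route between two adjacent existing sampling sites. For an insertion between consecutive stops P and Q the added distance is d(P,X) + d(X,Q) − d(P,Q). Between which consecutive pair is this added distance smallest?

between C and D

Added distance for inserting X between each consecutive pair:
A–B: 11.8 mi
B–C: 4.4 mi
C–D: 2.0 mi
D–E: 39.8 mi
Smallest added distance is 2.0 mi, inserting between C and D.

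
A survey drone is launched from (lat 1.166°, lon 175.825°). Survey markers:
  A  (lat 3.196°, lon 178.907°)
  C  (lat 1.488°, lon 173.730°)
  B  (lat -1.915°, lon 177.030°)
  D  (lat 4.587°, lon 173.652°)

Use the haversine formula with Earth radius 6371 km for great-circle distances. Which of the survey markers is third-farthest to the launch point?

B

Distance to each, sorted:
D: 450.5 km
A: 410.1 km
B: 367.9 km
C: 235.6 km
The third-farthest is B at 367.9 km.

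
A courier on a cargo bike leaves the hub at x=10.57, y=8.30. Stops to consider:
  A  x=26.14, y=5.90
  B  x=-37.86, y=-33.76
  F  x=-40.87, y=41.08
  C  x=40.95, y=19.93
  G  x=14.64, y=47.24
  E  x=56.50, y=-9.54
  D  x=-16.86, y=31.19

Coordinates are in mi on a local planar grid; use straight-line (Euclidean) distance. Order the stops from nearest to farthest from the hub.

A, C, D, G, E, F, B

Computing each straight-line distance from x=10.57, y=8.30:
A x=26.14, y=5.90: 15.8 mi
C x=40.95, y=19.93: 32.5 mi
D x=-16.86, y=31.19: 35.7 mi
G x=14.64, y=47.24: 39.2 mi
E x=56.50, y=-9.54: 49.3 mi
F x=-40.87, y=41.08: 61.0 mi
B x=-37.86, y=-33.76: 64.1 mi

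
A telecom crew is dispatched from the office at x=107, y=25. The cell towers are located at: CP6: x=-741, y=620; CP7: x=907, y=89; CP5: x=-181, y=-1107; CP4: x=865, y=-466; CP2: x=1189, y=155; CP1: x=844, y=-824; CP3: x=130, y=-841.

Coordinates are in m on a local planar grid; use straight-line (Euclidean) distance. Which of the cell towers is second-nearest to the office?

Distance to each, sorted:
CP7: 802.6 m
CP3: 866.3 m
CP4: 903.1 m
CP6: 1035.9 m
CP2: 1089.8 m
CP1: 1124.3 m
CP5: 1168.1 m
The second-nearest is CP3 at 866.3 m.

CP3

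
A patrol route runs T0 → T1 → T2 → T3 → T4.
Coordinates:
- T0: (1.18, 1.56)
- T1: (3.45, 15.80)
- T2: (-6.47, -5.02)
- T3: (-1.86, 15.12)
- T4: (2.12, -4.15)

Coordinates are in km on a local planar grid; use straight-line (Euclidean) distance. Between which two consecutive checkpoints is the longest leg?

Leg distances:
T0→T1: 14.4 km
T1→T2: 23.1 km
T2→T3: 20.7 km
T3→T4: 19.7 km
The longest leg is T1–T2 at 23.1 km.

T1–T2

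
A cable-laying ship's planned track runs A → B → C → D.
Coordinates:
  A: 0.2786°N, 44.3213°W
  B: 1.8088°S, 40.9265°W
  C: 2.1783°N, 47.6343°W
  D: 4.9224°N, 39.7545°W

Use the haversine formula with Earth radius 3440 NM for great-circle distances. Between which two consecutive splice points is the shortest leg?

Leg distances:
A→B: 239.2 NM
B→C: 468.4 NM
C→D: 500.1 NM
The shortest leg is A–B at 239.2 NM.

A–B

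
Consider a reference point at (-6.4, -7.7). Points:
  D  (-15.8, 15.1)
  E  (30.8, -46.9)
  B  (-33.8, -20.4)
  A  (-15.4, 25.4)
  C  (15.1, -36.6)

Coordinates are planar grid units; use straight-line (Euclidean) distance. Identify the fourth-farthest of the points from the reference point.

B

Distance to each, sorted:
E: 54.0
C: 36.0
A: 34.3
B: 30.2
D: 24.7
The fourth-farthest is B at 30.2.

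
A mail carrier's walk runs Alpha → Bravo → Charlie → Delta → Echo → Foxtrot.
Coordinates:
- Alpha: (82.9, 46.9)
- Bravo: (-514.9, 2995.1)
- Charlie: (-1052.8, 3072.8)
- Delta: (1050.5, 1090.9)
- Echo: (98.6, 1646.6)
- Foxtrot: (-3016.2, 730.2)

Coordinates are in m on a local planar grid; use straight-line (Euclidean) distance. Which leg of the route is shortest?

Leg distances:
Alpha→Bravo: 3008.2 m
Bravo→Charlie: 543.5 m
Charlie→Delta: 2889.9 m
Delta→Echo: 1102.2 m
Echo→Foxtrot: 3246.8 m
The shortest leg is Bravo–Charlie at 543.5 m.

Bravo–Charlie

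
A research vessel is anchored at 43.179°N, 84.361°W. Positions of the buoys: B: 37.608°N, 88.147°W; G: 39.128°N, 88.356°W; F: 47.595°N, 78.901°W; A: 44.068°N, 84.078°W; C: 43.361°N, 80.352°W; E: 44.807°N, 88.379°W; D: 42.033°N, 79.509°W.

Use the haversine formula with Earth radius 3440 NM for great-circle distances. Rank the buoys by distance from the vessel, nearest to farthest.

Distances from the vessel:
A 44.068°N, 84.078°W: 54.8 NM
C 43.361°N, 80.352°W: 175.6 NM
E 44.807°N, 88.379°W: 199.2 NM
D 42.033°N, 79.509°W: 225.1 NM
G 39.128°N, 88.356°W: 302.9 NM
F 47.595°N, 78.901°W: 351.0 NM
B 37.608°N, 88.147°W: 376.5 NM

A, C, E, D, G, F, B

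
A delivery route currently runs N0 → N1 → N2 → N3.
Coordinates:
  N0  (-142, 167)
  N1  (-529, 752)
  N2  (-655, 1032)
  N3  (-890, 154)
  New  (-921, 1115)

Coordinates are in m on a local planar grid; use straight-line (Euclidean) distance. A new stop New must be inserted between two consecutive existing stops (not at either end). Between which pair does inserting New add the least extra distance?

Added distance for inserting New between each consecutive pair:
N0–N1: 1059.8 m
N1–N2: 505.9 m
N2–N3: 331.2 m
Smallest added distance is 331.2 m, inserting between N2 and N3.

between N2 and N3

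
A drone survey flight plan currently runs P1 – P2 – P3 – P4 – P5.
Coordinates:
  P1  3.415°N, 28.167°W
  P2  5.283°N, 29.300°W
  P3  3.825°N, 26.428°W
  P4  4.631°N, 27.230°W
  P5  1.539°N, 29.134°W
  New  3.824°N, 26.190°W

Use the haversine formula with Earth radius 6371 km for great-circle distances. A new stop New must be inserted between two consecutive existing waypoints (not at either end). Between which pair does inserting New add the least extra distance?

Added distance for inserting New between each consecutive pair:
P1–P2: 362.3 km
P2–P3: 50.1 km
P3–P4: 46.3 km
P4–P5: 156.6 km
Smallest added distance is 46.3 km, inserting between P3 and P4.

between P3 and P4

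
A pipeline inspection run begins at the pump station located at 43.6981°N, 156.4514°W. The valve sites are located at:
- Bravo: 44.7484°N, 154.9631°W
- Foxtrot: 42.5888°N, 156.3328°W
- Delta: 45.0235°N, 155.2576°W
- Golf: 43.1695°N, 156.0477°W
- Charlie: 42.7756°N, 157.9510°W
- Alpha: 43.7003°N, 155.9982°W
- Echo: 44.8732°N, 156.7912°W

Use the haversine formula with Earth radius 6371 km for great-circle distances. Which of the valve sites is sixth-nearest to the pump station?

Distance to each, sorted:
Alpha: 36.4 km
Golf: 67.2 km
Foxtrot: 123.7 km
Echo: 133.4 km
Charlie: 159.0 km
Bravo: 166.4 km
Delta: 175.3 km
The sixth-nearest is Bravo at 166.4 km.

Bravo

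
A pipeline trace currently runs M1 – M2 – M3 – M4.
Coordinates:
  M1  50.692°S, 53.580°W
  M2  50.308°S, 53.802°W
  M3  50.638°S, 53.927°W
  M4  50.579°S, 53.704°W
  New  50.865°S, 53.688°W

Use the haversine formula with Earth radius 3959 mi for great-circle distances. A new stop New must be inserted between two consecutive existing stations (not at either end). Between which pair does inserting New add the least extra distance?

Added distance for inserting New between each consecutive pair:
M1–M2: 23.4 mi
M2–M3: 34.2 mi
M3–M4: 28.0 mi
Smallest added distance is 23.4 mi, inserting between M1 and M2.

between M1 and M2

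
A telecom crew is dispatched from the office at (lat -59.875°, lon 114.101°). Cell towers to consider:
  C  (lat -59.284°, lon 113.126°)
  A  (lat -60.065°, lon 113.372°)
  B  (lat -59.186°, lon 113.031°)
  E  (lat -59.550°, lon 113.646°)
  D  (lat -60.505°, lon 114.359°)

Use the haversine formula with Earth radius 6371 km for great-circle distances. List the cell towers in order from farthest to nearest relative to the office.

B, C, D, A, E

Computing each great-circle distance from (lat -59.875°, lon 114.101°):
B (lat -59.186°, lon 113.031°): 97.5 km
C (lat -59.284°, lon 113.126°): 85.6 km
D (lat -60.505°, lon 114.359°): 71.5 km
A (lat -60.065°, lon 113.372°): 45.7 km
E (lat -59.550°, lon 113.646°): 44.2 km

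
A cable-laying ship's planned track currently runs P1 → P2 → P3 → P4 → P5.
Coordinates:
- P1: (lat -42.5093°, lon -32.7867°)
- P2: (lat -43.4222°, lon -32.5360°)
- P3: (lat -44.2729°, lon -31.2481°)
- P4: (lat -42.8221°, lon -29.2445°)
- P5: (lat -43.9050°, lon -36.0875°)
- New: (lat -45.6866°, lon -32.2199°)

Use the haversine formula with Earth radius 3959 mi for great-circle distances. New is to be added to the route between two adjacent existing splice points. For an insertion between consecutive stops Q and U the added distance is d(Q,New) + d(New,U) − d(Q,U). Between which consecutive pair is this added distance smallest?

between P4 and P5

Added distance for inserting New between each consecutive pair:
P1–P2: 314.2 mi
P2–P3: 178.8 mi
P3–P4: 213.4 mi
P4–P5: 121.0 mi
Smallest added distance is 121.0 mi, inserting between P4 and P5.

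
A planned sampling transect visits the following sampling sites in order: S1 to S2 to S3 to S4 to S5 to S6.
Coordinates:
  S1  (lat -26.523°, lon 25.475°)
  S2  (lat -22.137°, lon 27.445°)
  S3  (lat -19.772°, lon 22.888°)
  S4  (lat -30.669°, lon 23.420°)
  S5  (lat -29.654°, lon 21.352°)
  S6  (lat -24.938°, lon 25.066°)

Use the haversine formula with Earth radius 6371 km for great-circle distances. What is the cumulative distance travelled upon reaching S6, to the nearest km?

Leg distances:
S1→S2: 526.9 km  (cumulative 526.9 km)
S2→S3: 541.3 km  (cumulative 1068.2 km)
S3→S4: 1212.9 km  (cumulative 2281.1 km)
S4→S5: 228.6 km  (cumulative 2509.7 km)
S5→S6: 639.9 km  (cumulative 3149.7 km)
Cumulative distance at S6 ≈ 3150 km.

3150 km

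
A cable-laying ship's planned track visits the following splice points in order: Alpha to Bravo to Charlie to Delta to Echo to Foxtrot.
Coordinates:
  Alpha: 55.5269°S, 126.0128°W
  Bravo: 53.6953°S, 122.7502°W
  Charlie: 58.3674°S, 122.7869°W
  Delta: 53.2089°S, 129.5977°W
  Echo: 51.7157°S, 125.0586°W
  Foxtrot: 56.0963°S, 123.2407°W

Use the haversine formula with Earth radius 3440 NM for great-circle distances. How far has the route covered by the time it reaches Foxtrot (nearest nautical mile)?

Leg distances:
Alpha→Bravo: 158.0 NM  (cumulative 158.0 NM)
Bravo→Charlie: 280.5 NM  (cumulative 438.5 NM)
Charlie→Delta: 385.3 NM  (cumulative 823.8 NM)
Delta→Echo: 188.7 NM  (cumulative 1012.4 NM)
Echo→Foxtrot: 270.7 NM  (cumulative 1283.2 NM)
Cumulative distance at Foxtrot ≈ 1283 NM.

1283 NM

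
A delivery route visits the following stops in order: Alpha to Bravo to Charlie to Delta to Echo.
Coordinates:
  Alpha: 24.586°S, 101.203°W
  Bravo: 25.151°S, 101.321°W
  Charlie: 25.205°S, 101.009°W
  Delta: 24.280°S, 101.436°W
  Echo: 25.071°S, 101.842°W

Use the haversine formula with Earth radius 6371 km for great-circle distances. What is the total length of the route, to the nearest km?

304 km

Leg distances:
Alpha→Bravo: 63.9 km  (cumulative 63.9 km)
Bravo→Charlie: 32.0 km  (cumulative 95.9 km)
Charlie→Delta: 111.5 km  (cumulative 207.4 km)
Delta→Echo: 97.1 km  (cumulative 304.5 km)
Total route length ≈ 304 km.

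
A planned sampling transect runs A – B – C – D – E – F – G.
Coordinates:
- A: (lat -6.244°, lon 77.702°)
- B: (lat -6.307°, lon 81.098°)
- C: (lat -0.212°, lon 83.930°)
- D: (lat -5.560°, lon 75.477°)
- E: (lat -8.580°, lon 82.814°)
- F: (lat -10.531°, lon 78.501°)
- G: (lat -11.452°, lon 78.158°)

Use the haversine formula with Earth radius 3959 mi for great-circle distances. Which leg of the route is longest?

Leg distances:
A→B: 233.3 mi
B→C: 464.2 mi
C→D: 690.4 mi
D→E: 544.6 mi
E→F: 323.3 mi
F→G: 67.8 mi
The longest leg is C–D at 690.4 mi.

C–D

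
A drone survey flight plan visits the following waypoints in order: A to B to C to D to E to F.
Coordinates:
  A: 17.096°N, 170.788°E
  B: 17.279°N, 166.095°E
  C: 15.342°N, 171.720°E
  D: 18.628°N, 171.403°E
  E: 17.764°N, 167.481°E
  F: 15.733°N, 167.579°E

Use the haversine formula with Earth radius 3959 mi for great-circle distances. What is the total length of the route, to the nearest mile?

Leg distances:
A→B: 310.0 mi  (cumulative 310.0 mi)
B→C: 396.3 mi  (cumulative 706.3 mi)
C→D: 228.0 mi  (cumulative 934.3 mi)
D→E: 264.3 mi  (cumulative 1198.6 mi)
E→F: 140.5 mi  (cumulative 1339.1 mi)
Total route length ≈ 1339 mi.

1339 mi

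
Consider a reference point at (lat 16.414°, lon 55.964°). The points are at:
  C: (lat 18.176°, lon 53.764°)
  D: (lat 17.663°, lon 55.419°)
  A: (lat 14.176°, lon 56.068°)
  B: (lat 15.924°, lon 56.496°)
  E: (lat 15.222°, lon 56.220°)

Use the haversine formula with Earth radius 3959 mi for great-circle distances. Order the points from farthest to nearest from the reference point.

Distance from the reference point at (lat 16.414°, lon 55.964°) to each:
C (lat 18.176°, lon 53.764°): 189.4 mi
A (lat 14.176°, lon 56.068°): 154.8 mi
D (lat 17.663°, lon 55.419°): 93.5 mi
E (lat 15.222°, lon 56.220°): 84.1 mi
B (lat 15.924°, lon 56.496°): 48.9 mi

C, A, D, E, B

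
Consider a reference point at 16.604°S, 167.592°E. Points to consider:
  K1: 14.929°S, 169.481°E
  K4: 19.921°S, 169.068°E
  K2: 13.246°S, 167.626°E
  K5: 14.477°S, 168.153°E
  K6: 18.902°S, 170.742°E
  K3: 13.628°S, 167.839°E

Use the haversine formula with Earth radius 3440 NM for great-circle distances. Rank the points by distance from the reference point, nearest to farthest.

Distances from the reference point:
K5 14.477°S, 168.153°E: 131.8 NM
K1 14.929°S, 169.481°E: 148.4 NM
K3 13.628°S, 167.839°E: 179.2 NM
K2 13.246°S, 167.626°E: 201.6 NM
K4 19.921°S, 169.068°E: 216.2 NM
K6 18.902°S, 170.742°E: 226.9 NM

K5, K1, K3, K2, K4, K6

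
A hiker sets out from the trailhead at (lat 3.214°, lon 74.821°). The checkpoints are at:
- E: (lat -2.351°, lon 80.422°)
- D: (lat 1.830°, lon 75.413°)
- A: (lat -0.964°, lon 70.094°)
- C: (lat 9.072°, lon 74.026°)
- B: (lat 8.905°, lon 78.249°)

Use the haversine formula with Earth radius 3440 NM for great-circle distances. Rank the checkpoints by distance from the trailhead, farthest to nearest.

E, B, A, C, D

Computing each great-circle distance from (lat 3.214°, lon 74.821°):
E (lat -2.351°, lon 80.422°): 473.9 NM
B (lat 8.905°, lon 78.249°): 398.2 NM
A (lat -0.964°, lon 70.094°): 378.7 NM
C (lat 9.072°, lon 74.026°): 354.9 NM
D (lat 1.830°, lon 75.413°): 90.4 NM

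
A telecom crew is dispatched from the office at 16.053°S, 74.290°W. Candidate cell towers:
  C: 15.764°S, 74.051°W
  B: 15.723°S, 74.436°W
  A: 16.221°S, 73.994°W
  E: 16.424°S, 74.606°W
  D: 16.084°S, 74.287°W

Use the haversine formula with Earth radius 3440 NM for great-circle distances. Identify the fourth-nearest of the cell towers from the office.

Distance to each, sorted:
D: 1.9 NM
A: 19.8 NM
B: 21.5 NM
C: 22.2 NM
E: 28.8 NM
The fourth-nearest is C at 22.2 NM.

C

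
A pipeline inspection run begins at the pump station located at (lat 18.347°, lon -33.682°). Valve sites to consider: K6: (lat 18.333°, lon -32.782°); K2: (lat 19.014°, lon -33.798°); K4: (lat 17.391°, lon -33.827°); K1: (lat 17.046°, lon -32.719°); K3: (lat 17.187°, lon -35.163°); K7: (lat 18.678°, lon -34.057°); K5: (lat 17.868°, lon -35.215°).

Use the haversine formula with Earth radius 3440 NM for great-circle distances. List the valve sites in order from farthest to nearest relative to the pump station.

Distance from the pump station at (lat 18.347°, lon -33.682°) to each:
K3 (lat 17.187°, lon -35.163°): 109.6 NM
K1 (lat 17.046°, lon -32.719°): 95.6 NM
K5 (lat 17.868°, lon -35.215°): 92.1 NM
K4 (lat 17.391°, lon -33.827°): 58.0 NM
K6 (lat 18.333°, lon -32.782°): 51.3 NM
K2 (lat 19.014°, lon -33.798°): 40.6 NM
K7 (lat 18.678°, lon -34.057°): 29.2 NM

K3, K1, K5, K4, K6, K2, K7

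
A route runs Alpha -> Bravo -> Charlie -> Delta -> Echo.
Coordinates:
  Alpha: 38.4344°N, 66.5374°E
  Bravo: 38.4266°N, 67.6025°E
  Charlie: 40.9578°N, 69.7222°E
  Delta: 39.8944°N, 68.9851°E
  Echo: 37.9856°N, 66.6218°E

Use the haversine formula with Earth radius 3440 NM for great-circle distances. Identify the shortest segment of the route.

Alpha–Bravo

Leg distances:
Alpha→Bravo: 50.1 NM
Bravo→Charlie: 180.8 NM
Charlie→Delta: 72.2 NM
Delta→Echo: 159.1 NM
The shortest leg is Alpha–Bravo at 50.1 NM.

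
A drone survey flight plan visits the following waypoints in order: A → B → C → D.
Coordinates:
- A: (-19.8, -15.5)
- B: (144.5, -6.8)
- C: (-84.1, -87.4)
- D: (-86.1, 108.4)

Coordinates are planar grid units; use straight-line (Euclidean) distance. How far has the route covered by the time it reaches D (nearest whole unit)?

Leg distances:
A→B: 164.5  (cumulative 164.5)
B→C: 242.4  (cumulative 406.9)
C→D: 195.8  (cumulative 602.7)
Cumulative distance at D ≈ 603.

603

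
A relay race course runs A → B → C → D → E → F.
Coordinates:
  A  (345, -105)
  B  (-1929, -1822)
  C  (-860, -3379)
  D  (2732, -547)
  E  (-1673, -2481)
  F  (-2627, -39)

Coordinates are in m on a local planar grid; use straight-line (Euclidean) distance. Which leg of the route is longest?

Leg distances:
A→B: 2849.4 m
B→C: 1888.7 m
C→D: 4574.1 m
D→E: 4810.9 m
E→F: 2621.7 m
The longest leg is D–E at 4810.9 m.

D–E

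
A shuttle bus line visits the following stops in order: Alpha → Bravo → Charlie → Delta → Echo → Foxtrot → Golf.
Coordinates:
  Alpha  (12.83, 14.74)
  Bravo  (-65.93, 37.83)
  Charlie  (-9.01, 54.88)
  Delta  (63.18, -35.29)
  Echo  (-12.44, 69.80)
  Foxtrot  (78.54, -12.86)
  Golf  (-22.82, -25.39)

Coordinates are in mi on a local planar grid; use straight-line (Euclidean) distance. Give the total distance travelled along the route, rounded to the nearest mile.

Leg distances:
Alpha→Bravo: 82.1 mi  (cumulative 82.1 mi)
Bravo→Charlie: 59.4 mi  (cumulative 141.5 mi)
Charlie→Delta: 115.5 mi  (cumulative 257.0 mi)
Delta→Echo: 129.5 mi  (cumulative 386.5 mi)
Echo→Foxtrot: 122.9 mi  (cumulative 509.4 mi)
Foxtrot→Golf: 102.1 mi  (cumulative 611.5 mi)
Total route length ≈ 612 mi.

612 mi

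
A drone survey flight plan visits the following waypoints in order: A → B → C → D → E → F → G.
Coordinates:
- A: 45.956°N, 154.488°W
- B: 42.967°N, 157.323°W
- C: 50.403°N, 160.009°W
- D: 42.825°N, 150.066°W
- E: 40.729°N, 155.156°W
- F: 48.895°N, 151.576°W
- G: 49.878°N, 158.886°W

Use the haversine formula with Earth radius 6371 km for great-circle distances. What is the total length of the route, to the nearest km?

Leg distances:
A→B: 401.3 km  (cumulative 401.3 km)
B→C: 851.7 km  (cumulative 1253.0 km)
C→D: 1132.4 km  (cumulative 2385.4 km)
D→E: 482.0 km  (cumulative 2867.4 km)
E→F: 950.6 km  (cumulative 3818.1 km)
F→G: 540.1 km  (cumulative 4358.1 km)
Total route length ≈ 4358 km.

4358 km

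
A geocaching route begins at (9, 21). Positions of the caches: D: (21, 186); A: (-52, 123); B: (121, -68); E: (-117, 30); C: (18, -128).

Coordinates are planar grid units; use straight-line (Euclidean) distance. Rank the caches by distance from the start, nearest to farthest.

A, E, B, C, D

Distances from the start:
A (-52, 123): 118.8
E (-117, 30): 126.3
B (121, -68): 143.1
C (18, -128): 149.3
D (21, 186): 165.4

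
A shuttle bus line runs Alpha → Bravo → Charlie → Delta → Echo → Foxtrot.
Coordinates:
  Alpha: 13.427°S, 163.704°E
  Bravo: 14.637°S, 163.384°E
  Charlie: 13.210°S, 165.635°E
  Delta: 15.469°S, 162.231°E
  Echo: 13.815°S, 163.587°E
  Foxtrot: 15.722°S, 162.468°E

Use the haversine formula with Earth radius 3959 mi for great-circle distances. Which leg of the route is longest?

Leg distances:
Alpha→Bravo: 86.3 mi
Bravo→Charlie: 180.3 mi
Charlie→Delta: 276.2 mi
Delta→Echo: 145.9 mi
Echo→Foxtrot: 151.5 mi
The longest leg is Charlie–Delta at 276.2 mi.

Charlie–Delta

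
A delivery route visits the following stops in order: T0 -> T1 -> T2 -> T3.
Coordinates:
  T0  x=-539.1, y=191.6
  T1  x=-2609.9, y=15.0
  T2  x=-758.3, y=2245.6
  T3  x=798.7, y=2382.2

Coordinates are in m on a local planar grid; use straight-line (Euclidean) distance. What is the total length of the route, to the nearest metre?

6540 m

Leg distances:
T0→T1: 2078.3 m  (cumulative 2078.3 m)
T1→T2: 2899.0 m  (cumulative 4977.3 m)
T2→T3: 1563.0 m  (cumulative 6540.3 m)
Total route length ≈ 6540 m.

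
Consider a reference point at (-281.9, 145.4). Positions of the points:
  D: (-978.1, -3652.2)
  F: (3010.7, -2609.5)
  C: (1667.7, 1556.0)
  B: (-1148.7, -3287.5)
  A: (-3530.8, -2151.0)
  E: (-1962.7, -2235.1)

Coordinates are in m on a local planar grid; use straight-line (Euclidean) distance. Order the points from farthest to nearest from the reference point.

F, A, D, B, E, C

Distances from the reference point:
F (3010.7, -2609.5): 4293.1 m
A (-3530.8, -2151.0): 3978.5 m
D (-978.1, -3652.2): 3860.9 m
B (-1148.7, -3287.5): 3540.6 m
E (-1962.7, -2235.1): 2914.1 m
C (1667.7, 1556.0): 2406.4 m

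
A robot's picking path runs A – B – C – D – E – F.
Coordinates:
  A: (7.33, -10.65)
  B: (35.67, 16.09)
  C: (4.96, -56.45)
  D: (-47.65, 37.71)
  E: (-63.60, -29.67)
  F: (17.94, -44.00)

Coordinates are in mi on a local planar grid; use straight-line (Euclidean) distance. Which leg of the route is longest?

C–D

Leg distances:
A→B: 39.0 mi
B→C: 78.8 mi
C→D: 107.9 mi
D→E: 69.2 mi
E→F: 82.8 mi
The longest leg is C–D at 107.9 mi.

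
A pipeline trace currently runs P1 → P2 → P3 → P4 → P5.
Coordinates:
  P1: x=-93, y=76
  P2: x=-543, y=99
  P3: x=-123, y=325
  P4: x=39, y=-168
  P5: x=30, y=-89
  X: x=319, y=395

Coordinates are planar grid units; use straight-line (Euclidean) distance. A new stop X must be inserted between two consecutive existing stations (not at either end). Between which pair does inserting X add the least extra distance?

Added distance for inserting X between each consecutive pair:
P1–P2: 981.9
P2–P3: 882.0
P3–P4: 557.4
P4–P5: 1113.0
Smallest added distance is 557.4, inserting between P3 and P4.

between P3 and P4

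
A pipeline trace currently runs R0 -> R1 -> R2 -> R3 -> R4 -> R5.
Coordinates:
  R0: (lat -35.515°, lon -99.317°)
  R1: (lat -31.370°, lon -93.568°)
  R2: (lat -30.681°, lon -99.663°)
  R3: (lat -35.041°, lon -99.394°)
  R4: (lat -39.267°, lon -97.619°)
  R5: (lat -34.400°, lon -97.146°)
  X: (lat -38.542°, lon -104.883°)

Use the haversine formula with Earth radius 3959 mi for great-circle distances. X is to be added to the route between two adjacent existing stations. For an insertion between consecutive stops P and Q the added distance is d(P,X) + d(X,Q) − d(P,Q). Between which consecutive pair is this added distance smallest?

Added distance for inserting X between each consecutive pair:
R0–R1: 742.5 mi
R1–R2: 1063.7 mi
R2–R3: 705.2 mi
R3–R4: 473.9 mi
R4–R5: 572.5 mi
Smallest added distance is 473.9 mi, inserting between R3 and R4.

between R3 and R4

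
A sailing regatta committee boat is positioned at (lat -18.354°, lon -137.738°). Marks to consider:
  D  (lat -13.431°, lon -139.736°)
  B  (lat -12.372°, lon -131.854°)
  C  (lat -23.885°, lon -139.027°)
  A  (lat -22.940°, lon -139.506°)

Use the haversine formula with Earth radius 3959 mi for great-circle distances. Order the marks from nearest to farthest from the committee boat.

Distance from the committee boat at (lat -18.354°, lon -137.738°) to each:
A (lat -22.940°, lon -139.506°): 336.9 mi
D (lat -13.431°, lon -139.736°): 365.1 mi
C (lat -23.885°, lon -139.027°): 391.1 mi
B (lat -12.372°, lon -131.854°): 569.5 mi

A, D, C, B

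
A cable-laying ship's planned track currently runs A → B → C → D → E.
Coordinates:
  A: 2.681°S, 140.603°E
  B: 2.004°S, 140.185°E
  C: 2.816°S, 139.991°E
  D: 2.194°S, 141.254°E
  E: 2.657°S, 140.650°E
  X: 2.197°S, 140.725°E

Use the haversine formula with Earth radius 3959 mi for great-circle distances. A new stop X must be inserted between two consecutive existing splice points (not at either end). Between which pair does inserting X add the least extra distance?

between C and D

Added distance for inserting X between each consecutive pair:
A–B: 19.1 mi
B–C: 48.2 mi
C–D: 5.6 mi
D–E: 16.2 mi
Smallest added distance is 5.6 mi, inserting between C and D.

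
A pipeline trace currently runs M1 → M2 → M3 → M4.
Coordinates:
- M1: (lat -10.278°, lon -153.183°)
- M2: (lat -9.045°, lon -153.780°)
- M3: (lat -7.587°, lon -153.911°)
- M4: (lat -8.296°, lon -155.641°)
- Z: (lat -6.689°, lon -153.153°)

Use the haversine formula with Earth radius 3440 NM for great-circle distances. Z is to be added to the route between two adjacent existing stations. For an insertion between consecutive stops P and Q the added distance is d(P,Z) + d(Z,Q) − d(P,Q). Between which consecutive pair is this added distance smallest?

Added distance for inserting Z between each consecutive pair:
M1–M2: 279.7 NM
M2–M3: 128.7 NM
M3–M4: 135.8 NM
Smallest added distance is 128.7 NM, inserting between M2 and M3.

between M2 and M3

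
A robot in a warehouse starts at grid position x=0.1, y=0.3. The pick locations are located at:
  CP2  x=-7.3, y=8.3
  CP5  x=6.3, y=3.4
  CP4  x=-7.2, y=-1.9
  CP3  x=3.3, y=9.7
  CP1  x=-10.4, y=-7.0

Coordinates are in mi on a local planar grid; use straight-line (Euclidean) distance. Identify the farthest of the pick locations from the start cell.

CP1

Distances from the start cell (x=0.1, y=0.3):
CP1: 12.8 mi
CP2: 10.9 mi
CP3: 9.9 mi
CP4: 7.6 mi
CP5: 6.9 mi
The farthest is CP1 at 12.8 mi.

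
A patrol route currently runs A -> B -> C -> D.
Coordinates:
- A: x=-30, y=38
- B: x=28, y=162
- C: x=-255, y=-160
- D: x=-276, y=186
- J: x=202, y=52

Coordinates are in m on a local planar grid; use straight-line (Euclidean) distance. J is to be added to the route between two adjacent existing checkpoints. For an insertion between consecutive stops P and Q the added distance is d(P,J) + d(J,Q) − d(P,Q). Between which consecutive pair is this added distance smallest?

Added distance for inserting J between each consecutive pair:
A–B: 301.4 m
B–C: 280.9 m
C–D: 653.6 m
Smallest added distance is 280.9 m, inserting between B and C.

between B and C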